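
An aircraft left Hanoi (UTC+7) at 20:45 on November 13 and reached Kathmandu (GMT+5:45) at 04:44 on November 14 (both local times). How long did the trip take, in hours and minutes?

Departure in UTC: 20:45 − 7:00 = 13:45 on Nov 13.
Arrival in UTC: 04:44 − 5:45 = 22:59 on Nov 13.
Elapsed = 22:59 − 13:45 = 9 hours 14 minutes.

9 hours 14 minutes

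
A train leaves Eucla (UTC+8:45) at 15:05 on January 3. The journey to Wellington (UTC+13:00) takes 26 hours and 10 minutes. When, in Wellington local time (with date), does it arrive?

21:30 on Jan 4

Convert departure to UTC: 15:05 − 8:45 = 06:20 UTC on Jan 3.
Add 26 hours and 10 minutes travel time → 08:30 UTC (Jan 4).
Wellington is UTC+13:00, so local arrival = 08:30 + 13:00 = 21:30 on Jan 4.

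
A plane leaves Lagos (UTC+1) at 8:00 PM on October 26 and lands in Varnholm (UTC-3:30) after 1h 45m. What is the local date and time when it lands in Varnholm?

Convert departure to UTC: 8:00 PM − 1:00 = 7:00 PM UTC on Oct 26.
Add 1 hour and 45 minutes travel time → 8:45 PM UTC.
Varnholm is UTC−3:30, so local arrival = 8:45 PM − 3:30 = 5:15 PM on Oct 26.

5:15 PM on October 26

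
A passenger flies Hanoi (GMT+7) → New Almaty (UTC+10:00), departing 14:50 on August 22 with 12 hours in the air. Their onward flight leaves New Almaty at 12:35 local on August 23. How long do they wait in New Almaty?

6 hours 45 minutes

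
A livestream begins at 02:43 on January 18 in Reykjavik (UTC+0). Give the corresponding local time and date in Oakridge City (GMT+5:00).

07:43 on January 18

Oakridge City is 5:00 ahead of Reykjavik.
Shift by the zone difference: 02:43 + 5:00 = 07:43 on Jan 18 in Oakridge City.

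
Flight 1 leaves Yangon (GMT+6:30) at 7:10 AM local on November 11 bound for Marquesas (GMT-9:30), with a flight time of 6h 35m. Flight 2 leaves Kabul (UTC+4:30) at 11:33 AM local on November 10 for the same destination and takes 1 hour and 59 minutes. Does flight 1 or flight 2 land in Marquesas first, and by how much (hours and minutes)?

Flight 1 in UTC: 7:10 AM − 6:30 = 12:40 AM on Nov 11.
+6 hours and 35 minutes → arrive 7:15 AM UTC on Nov 11.
Flight 2 in UTC: 11:33 AM − 4:30 = 7:03 AM on Nov 10.
+1 hour 59 minutes → arrive 9:02 AM UTC on Nov 10.
Flight 2 lands earlier by 22 hours 13 minutes.

the second, by 22 hours 13 minutes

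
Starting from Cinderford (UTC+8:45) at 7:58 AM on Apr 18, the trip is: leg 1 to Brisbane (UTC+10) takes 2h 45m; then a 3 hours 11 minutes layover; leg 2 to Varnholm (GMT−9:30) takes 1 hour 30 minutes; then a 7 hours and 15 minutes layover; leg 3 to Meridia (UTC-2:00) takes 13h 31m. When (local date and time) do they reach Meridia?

Convert departure to UTC: 7:58 AM − 8:45 = 11:13 PM UTC on Apr 17.
Add 2 hours 45 minutes leg 1 → 1:58 AM UTC (Apr 18).
Add 3 hours 11 minutes layover in Brisbane → 5:09 AM UTC.
Add 1 hour and 30 minutes leg 2 → 6:39 AM UTC.
Add 7 hours and 15 minutes layover in Varnholm → 1:54 PM UTC.
Add 13 hours and 31 minutes leg 3 → 3:25 AM UTC (Apr 19).
Meridia is UTC−2:00, so local arrival = 3:25 AM − 2:00 = 1:25 AM on Apr 19.

1:25 AM on Apr 19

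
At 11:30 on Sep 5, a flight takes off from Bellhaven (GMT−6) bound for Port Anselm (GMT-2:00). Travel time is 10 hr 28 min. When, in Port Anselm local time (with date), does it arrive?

01:58 on Sep 6

Convert departure to UTC: 11:30 + 6:00 = 17:30 UTC on Sep 5.
Add 10 hours and 28 minutes travel time → 03:58 UTC (Sep 6).
Port Anselm is UTC−2:00, so local arrival = 03:58 − 2:00 = 01:58 on Sep 6.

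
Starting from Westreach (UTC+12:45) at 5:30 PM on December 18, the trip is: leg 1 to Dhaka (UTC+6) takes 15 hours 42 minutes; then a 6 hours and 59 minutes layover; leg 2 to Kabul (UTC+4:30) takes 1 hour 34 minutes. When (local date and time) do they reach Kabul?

9:30 AM on Dec 19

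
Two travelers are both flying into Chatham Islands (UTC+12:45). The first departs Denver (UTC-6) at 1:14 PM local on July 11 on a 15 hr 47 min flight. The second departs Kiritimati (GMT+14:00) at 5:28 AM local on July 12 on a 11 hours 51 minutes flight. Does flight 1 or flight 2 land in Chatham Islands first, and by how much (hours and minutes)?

the second, by 7 hours 42 minutes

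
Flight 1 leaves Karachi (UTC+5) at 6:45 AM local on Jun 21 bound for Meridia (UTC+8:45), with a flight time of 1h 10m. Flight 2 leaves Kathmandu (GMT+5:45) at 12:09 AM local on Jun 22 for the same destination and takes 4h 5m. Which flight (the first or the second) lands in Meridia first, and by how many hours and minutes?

the first, by 19 hours 34 minutes

Flight 1 in UTC: 6:45 AM − 5:00 = 1:45 AM on Jun 21.
+1 hour and 10 minutes → arrive 2:55 AM UTC on Jun 21.
Flight 2 in UTC: 12:09 AM − 5:45 = 6:24 PM on Jun 21.
+4 hours and 5 minutes → arrive 10:29 PM UTC on Jun 21.
Flight 1 lands earlier by 19 hours 34 minutes.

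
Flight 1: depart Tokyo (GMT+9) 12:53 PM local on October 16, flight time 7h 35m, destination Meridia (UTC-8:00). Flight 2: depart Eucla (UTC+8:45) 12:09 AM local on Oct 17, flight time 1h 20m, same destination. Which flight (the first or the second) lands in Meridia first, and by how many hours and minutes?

the first, by 5 hours 16 minutes

Flight 1 in UTC: 12:53 PM − 9:00 = 3:53 AM on Oct 16.
+7 hours 35 minutes → arrive 11:28 AM UTC on Oct 16.
Flight 2 in UTC: 12:09 AM − 8:45 = 3:24 PM on Oct 16.
+1 hour 20 minutes → arrive 4:44 PM UTC on Oct 16.
Flight 1 lands earlier by 5 hours 16 minutes.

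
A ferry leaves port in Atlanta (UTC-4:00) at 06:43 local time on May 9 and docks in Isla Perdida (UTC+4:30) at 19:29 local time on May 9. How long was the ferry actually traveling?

4 hours 16 minutes

Isla Perdida is 8:30 ahead of Atlanta.
Clock-face elapsed time (ignoring zones) is 12 hours 46 minutes.
Actual elapsed = 12 hours 46 minutes − 8:30 = 4 hours 16 minutes.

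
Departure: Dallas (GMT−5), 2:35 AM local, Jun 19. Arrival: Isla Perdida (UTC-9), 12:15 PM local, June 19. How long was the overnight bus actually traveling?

13 hours 40 minutes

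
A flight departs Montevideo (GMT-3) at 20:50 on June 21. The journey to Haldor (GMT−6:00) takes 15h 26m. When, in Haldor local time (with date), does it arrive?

Convert departure to UTC: 20:50 + 3:00 = 23:50 UTC on Jun 21.
Add 15 hours and 26 minutes travel time → 15:16 UTC (Jun 22).
Haldor is UTC−6:00, so local arrival = 15:16 − 6:00 = 09:16 on Jun 22.

09:16 on Jun 22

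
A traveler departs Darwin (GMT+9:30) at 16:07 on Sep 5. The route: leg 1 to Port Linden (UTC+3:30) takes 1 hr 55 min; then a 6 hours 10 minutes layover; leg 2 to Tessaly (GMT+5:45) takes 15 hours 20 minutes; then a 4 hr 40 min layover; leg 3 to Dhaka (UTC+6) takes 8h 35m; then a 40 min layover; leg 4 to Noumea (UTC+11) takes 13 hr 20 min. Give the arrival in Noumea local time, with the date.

Convert departure to UTC: 16:07 − 9:30 = 06:37 UTC on Sep 5.
Add 1 hour 55 minutes leg 1 → 08:32 UTC.
Add 6 hours and 10 minutes layover in Port Linden → 14:42 UTC.
Add 15 hours and 20 minutes leg 2 → 06:02 UTC (Sep 6).
Add 4 hours 40 minutes layover in Tessaly → 10:42 UTC.
Add 8 hours and 35 minutes leg 3 → 19:17 UTC.
Add 40 minutes layover in Dhaka → 19:57 UTC.
Add 13 hours 20 minutes leg 4 → 09:17 UTC (Sep 7).
Noumea is UTC+11:00, so local arrival = 09:17 + 11:00 = 20:17 on Sep 7.

20:17 on September 7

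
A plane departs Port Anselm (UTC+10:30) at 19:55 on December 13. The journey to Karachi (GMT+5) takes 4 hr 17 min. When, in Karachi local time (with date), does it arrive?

Convert departure to UTC: 19:55 − 10:30 = 09:25 UTC on Dec 13.
Add 4 hours and 17 minutes travel time → 13:42 UTC.
Karachi is UTC+5:00, so local arrival = 13:42 + 5:00 = 18:42 on Dec 13.

18:42 on December 13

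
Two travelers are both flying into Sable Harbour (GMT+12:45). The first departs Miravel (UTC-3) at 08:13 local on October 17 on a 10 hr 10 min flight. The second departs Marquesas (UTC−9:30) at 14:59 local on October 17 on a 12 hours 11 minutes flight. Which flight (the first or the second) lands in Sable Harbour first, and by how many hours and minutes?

the first, by 15 hours 17 minutes

Flight 1 in UTC: 08:13 + 3:00 = 11:13 on Oct 17.
+10 hours 10 minutes → arrive 21:23 UTC on Oct 17.
Flight 2 in UTC: 14:59 + 9:30 = 00:29 on Oct 18.
+12 hours 11 minutes → arrive 12:40 UTC on Oct 18.
Flight 1 lands earlier by 15 hours 17 minutes.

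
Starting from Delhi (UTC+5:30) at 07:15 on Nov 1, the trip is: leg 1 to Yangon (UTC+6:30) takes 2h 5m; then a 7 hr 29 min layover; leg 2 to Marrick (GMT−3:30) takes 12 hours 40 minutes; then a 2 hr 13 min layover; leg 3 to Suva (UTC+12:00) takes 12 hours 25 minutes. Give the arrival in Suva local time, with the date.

02:37 on Nov 3

Convert departure to UTC: 07:15 − 5:30 = 01:45 UTC on Nov 1.
Add 2 hours 5 minutes leg 1 → 03:50 UTC.
Add 7 hours and 29 minutes layover in Yangon → 11:19 UTC.
Add 12 hours 40 minutes leg 2 → 23:59 UTC.
Add 2 hours 13 minutes layover in Marrick → 02:12 UTC (Nov 2).
Add 12 hours 25 minutes leg 3 → 14:37 UTC.
Suva is UTC+12:00, so local arrival = 14:37 + 12:00 = 02:37 on Nov 3.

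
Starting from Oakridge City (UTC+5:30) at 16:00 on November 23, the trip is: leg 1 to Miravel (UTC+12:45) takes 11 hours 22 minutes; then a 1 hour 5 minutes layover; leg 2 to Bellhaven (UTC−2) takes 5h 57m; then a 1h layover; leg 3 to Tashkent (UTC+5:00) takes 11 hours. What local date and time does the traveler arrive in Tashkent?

21:54 on November 24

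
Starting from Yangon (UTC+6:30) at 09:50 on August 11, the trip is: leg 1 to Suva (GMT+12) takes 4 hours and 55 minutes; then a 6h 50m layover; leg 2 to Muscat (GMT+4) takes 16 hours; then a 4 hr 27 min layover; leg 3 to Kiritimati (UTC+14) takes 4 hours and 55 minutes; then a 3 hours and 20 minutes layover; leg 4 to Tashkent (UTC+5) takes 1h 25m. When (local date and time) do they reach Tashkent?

Convert departure to UTC: 09:50 − 6:30 = 03:20 UTC on Aug 11.
Add 4 hours 55 minutes leg 1 → 08:15 UTC.
Add 6 hours 50 minutes layover in Suva → 15:05 UTC.
Add 16 hours leg 2 → 07:05 UTC (Aug 12).
Add 4 hours and 27 minutes layover in Muscat → 11:32 UTC.
Add 4 hours and 55 minutes leg 3 → 16:27 UTC.
Add 3 hours 20 minutes layover in Kiritimati → 19:47 UTC.
Add 1 hour 25 minutes leg 4 → 21:12 UTC.
Tashkent is UTC+5:00, so local arrival = 21:12 + 5:00 = 02:12 on Aug 13.

02:12 on August 13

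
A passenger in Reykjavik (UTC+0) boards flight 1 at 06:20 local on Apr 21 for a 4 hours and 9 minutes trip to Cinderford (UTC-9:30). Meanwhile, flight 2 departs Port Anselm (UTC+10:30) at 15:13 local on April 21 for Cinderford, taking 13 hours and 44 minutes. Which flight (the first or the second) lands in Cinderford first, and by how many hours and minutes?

Flight 1 departs at 06:20 UTC (Apr 21).
+4 hours and 9 minutes → arrive 10:29 UTC on Apr 21.
Flight 2 in UTC: 15:13 − 10:30 = 04:43 on Apr 21.
+13 hours and 44 minutes → arrive 18:27 UTC on Apr 21.
Flight 1 lands earlier by 7 hours 58 minutes.

the first, by 7 hours 58 minutes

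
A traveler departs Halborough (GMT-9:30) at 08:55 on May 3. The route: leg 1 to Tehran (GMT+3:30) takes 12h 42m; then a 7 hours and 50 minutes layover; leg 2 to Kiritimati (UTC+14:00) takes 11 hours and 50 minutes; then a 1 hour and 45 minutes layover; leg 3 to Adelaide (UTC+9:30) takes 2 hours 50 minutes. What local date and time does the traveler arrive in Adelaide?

Convert departure to UTC: 08:55 + 9:30 = 18:25 UTC on May 3.
Add 12 hours and 42 minutes leg 1 → 07:07 UTC (May 4).
Add 7 hours 50 minutes layover in Tehran → 14:57 UTC.
Add 11 hours 50 minutes leg 2 → 02:47 UTC (May 5).
Add 1 hour and 45 minutes layover in Kiritimati → 04:32 UTC.
Add 2 hours 50 minutes leg 3 → 07:22 UTC.
Adelaide is UTC+9:30, so local arrival = 07:22 + 9:30 = 16:52 on May 5.

16:52 on May 5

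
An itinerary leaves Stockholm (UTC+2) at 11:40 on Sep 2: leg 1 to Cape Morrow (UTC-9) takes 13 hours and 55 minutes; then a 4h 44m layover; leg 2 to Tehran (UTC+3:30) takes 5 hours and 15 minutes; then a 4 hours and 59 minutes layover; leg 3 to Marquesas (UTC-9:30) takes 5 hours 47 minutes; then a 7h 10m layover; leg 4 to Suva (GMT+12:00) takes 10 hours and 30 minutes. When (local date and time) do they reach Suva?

Convert departure to UTC: 11:40 − 2:00 = 09:40 UTC on Sep 2.
Add 13 hours 55 minutes leg 1 → 23:35 UTC.
Add 4 hours and 44 minutes layover in Cape Morrow → 04:19 UTC (Sep 3).
Add 5 hours and 15 minutes leg 2 → 09:34 UTC.
Add 4 hours and 59 minutes layover in Tehran → 14:33 UTC.
Add 5 hours 47 minutes leg 3 → 20:20 UTC.
Add 7 hours and 10 minutes layover in Marquesas → 03:30 UTC (Sep 4).
Add 10 hours and 30 minutes leg 4 → 14:00 UTC.
Suva is UTC+12:00, so local arrival = 14:00 + 12:00 = 02:00 on Sep 5.

02:00 on September 5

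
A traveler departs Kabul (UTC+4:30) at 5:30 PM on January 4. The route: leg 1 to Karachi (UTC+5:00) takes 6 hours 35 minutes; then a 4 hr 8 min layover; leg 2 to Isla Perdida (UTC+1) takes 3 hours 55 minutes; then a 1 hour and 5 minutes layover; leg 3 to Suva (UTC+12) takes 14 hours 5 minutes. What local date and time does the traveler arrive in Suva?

6:48 AM on Jan 6

Convert departure to UTC: 5:30 PM − 4:30 = 1:00 PM UTC on Jan 4.
Add 6 hours and 35 minutes leg 1 → 7:35 PM UTC.
Add 4 hours and 8 minutes layover in Karachi → 11:43 PM UTC.
Add 3 hours and 55 minutes leg 2 → 3:38 AM UTC (Jan 5).
Add 1 hour and 5 minutes layover in Isla Perdida → 4:43 AM UTC.
Add 14 hours and 5 minutes leg 3 → 6:48 PM UTC.
Suva is UTC+12:00, so local arrival = 6:48 PM + 12:00 = 6:48 AM on Jan 6.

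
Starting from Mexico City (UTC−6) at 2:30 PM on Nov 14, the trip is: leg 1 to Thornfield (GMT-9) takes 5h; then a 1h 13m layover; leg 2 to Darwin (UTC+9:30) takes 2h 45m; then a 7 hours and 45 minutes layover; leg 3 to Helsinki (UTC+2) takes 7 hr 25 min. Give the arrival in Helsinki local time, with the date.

10:38 PM on November 15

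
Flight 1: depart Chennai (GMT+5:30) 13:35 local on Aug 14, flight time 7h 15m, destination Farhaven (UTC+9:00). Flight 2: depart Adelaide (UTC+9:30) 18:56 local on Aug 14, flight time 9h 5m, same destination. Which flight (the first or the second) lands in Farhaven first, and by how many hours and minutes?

Flight 1 in UTC: 13:35 − 5:30 = 08:05 on Aug 14.
+7 hours and 15 minutes → arrive 15:20 UTC on Aug 14.
Flight 2 in UTC: 18:56 − 9:30 = 09:26 on Aug 14.
+9 hours 5 minutes → arrive 18:31 UTC on Aug 14.
Flight 1 lands earlier by 3 hours 11 minutes.

the first, by 3 hours 11 minutes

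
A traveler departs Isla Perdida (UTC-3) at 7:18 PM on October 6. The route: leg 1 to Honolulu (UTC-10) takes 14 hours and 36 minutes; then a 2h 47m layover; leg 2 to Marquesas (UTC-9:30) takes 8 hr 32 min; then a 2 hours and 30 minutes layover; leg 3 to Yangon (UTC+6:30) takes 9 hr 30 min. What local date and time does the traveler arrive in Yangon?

Convert departure to UTC: 7:18 PM + 3:00 = 10:18 PM UTC on Oct 6.
Add 14 hours and 36 minutes leg 1 → 12:54 PM UTC (Oct 7).
Add 2 hours 47 minutes layover in Honolulu → 3:41 PM UTC.
Add 8 hours 32 minutes leg 2 → 12:13 AM UTC (Oct 8).
Add 2 hours and 30 minutes layover in Marquesas → 2:43 AM UTC.
Add 9 hours and 30 minutes leg 3 → 12:13 PM UTC.
Yangon is UTC+6:30, so local arrival = 12:13 PM + 6:30 = 6:43 PM on Oct 8.

6:43 PM on October 8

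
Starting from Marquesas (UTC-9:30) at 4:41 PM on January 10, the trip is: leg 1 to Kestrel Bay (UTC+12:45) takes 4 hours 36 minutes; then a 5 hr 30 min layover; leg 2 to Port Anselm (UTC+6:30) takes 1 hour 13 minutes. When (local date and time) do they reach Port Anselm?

8:00 PM on January 11

Convert departure to UTC: 4:41 PM + 9:30 = 2:11 AM UTC on Jan 11.
Add 4 hours 36 minutes leg 1 → 6:47 AM UTC.
Add 5 hours and 30 minutes layover in Kestrel Bay → 12:17 PM UTC.
Add 1 hour and 13 minutes leg 2 → 1:30 PM UTC.
Port Anselm is UTC+6:30, so local arrival = 1:30 PM + 6:30 = 8:00 PM on Jan 11.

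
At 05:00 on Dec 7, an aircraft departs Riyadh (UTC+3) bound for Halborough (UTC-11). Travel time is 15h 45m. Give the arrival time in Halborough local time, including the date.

Convert departure to UTC: 05:00 − 3:00 = 02:00 UTC on Dec 7.
Add 15 hours 45 minutes travel time → 17:45 UTC.
Halborough is UTC−11:00, so local arrival = 17:45 − 11:00 = 06:45 on Dec 7.

06:45 on December 7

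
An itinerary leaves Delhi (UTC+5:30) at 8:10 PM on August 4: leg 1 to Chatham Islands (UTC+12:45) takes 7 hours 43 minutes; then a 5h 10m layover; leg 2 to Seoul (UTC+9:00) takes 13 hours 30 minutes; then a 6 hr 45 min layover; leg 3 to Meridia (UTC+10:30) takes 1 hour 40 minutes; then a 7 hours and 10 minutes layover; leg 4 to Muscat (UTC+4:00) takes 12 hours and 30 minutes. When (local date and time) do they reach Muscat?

Convert departure to UTC: 8:10 PM − 5:30 = 2:40 PM UTC on Aug 4.
Add 7 hours 43 minutes leg 1 → 10:23 PM UTC.
Add 5 hours and 10 minutes layover in Chatham Islands → 3:33 AM UTC (Aug 5).
Add 13 hours 30 minutes leg 2 → 5:03 PM UTC.
Add 6 hours and 45 minutes layover in Seoul → 11:48 PM UTC.
Add 1 hour 40 minutes leg 3 → 1:28 AM UTC (Aug 6).
Add 7 hours and 10 minutes layover in Meridia → 8:38 AM UTC.
Add 12 hours and 30 minutes leg 4 → 9:08 PM UTC.
Muscat is UTC+4:00, so local arrival = 9:08 PM + 4:00 = 1:08 AM on Aug 7.

1:08 AM on August 7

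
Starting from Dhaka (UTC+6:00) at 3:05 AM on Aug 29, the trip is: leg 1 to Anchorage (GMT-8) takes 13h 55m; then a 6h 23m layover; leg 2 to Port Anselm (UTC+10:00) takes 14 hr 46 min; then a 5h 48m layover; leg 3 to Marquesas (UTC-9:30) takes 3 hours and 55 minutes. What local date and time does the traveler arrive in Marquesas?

Convert departure to UTC: 3:05 AM − 6:00 = 9:05 PM UTC on Aug 28.
Add 13 hours and 55 minutes leg 1 → 11:00 AM UTC (Aug 29).
Add 6 hours 23 minutes layover in Anchorage → 5:23 PM UTC.
Add 14 hours and 46 minutes leg 2 → 8:09 AM UTC (Aug 30).
Add 5 hours 48 minutes layover in Port Anselm → 1:57 PM UTC.
Add 3 hours 55 minutes leg 3 → 5:52 PM UTC.
Marquesas is UTC−9:30, so local arrival = 5:52 PM − 9:30 = 8:22 AM on Aug 30.

8:22 AM on August 30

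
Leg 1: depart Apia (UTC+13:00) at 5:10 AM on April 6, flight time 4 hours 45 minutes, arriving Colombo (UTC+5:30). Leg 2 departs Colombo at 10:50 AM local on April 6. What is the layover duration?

Convert departure to UTC: 5:10 AM − 13:00 = 4:10 PM UTC on Apr 5.
Add 4 hours and 45 minutes flight time → 8:55 PM UTC.
Colombo is UTC+5:30, so local arrival = 8:55 PM + 5:30 = 2:25 AM on Apr 6.
Layover = 10:50 AM − 2:25 AM = 8 hours 25 minutes.

8 hours 25 minutes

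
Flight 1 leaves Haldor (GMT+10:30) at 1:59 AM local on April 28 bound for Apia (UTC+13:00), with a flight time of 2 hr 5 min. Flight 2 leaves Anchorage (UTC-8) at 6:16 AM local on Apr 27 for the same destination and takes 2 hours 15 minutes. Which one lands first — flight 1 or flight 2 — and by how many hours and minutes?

the second, by 1 hour 3 minutes

Flight 1 in UTC: 1:59 AM − 10:30 = 3:29 PM on Apr 27.
+2 hours 5 minutes → arrive 5:34 PM UTC on Apr 27.
Flight 2 in UTC: 6:16 AM + 8:00 = 2:16 PM on Apr 27.
+2 hours 15 minutes → arrive 4:31 PM UTC on Apr 27.
Flight 2 lands earlier by 1 hour 3 minutes.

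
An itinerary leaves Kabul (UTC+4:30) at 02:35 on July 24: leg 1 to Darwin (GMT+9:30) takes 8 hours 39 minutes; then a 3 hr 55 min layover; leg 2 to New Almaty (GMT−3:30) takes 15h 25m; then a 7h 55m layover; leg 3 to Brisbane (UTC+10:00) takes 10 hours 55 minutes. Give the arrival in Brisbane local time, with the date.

Convert departure to UTC: 02:35 − 4:30 = 22:05 UTC on Jul 23.
Add 8 hours and 39 minutes leg 1 → 06:44 UTC (Jul 24).
Add 3 hours and 55 minutes layover in Darwin → 10:39 UTC.
Add 15 hours 25 minutes leg 2 → 02:04 UTC (Jul 25).
Add 7 hours and 55 minutes layover in New Almaty → 09:59 UTC.
Add 10 hours and 55 minutes leg 3 → 20:54 UTC.
Brisbane is UTC+10:00, so local arrival = 20:54 + 10:00 = 06:54 on Jul 26.

06:54 on July 26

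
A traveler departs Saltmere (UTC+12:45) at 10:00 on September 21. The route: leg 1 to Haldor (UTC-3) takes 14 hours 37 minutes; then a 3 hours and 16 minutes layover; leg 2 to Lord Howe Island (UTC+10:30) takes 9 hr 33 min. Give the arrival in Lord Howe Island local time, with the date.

11:11 on September 22

Convert departure to UTC: 10:00 − 12:45 = 21:15 UTC on Sep 20.
Add 14 hours and 37 minutes leg 1 → 11:52 UTC (Sep 21).
Add 3 hours and 16 minutes layover in Haldor → 15:08 UTC.
Add 9 hours 33 minutes leg 2 → 00:41 UTC (Sep 22).
Lord Howe Island is UTC+10:30, so local arrival = 00:41 + 10:30 = 11:11 on Sep 22.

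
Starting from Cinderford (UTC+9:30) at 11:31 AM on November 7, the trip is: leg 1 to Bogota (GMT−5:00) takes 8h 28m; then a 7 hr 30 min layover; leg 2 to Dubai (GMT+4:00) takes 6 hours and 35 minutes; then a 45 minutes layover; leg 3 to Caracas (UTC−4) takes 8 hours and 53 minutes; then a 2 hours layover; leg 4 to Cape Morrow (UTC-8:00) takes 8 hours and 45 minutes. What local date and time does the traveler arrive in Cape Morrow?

Convert departure to UTC: 11:31 AM − 9:30 = 2:01 AM UTC on Nov 7.
Add 8 hours 28 minutes leg 1 → 10:29 AM UTC.
Add 7 hours 30 minutes layover in Bogota → 5:59 PM UTC.
Add 6 hours 35 minutes leg 2 → 12:34 AM UTC (Nov 8).
Add 45 minutes layover in Dubai → 1:19 AM UTC.
Add 8 hours 53 minutes leg 3 → 10:12 AM UTC.
Add 2 hours layover in Caracas → 12:12 PM UTC.
Add 8 hours and 45 minutes leg 4 → 8:57 PM UTC.
Cape Morrow is UTC−8:00, so local arrival = 8:57 PM − 8:00 = 12:57 PM on Nov 8.

12:57 PM on Nov 8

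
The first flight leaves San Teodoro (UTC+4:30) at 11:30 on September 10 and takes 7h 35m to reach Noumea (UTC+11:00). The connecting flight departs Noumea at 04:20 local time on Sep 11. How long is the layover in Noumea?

2 hours 45 minutes

Convert departure to UTC: 11:30 − 4:30 = 07:00 UTC on Sep 10.
Add 7 hours and 35 minutes flight time → 14:35 UTC.
Noumea is UTC+11:00, so local arrival = 14:35 + 11:00 = 01:35 on Sep 11.
Layover = 04:20 − 01:35 = 2 hours 45 minutes.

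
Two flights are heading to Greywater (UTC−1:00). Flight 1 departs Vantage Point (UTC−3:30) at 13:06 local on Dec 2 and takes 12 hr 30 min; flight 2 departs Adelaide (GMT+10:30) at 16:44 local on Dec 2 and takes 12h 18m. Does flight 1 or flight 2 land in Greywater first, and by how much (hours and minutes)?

Flight 1 in UTC: 13:06 + 3:30 = 16:36 on Dec 2.
+12 hours 30 minutes → arrive 05:06 UTC on Dec 3.
Flight 2 in UTC: 16:44 − 10:30 = 06:14 on Dec 2.
+12 hours and 18 minutes → arrive 18:32 UTC on Dec 2.
Flight 2 lands earlier by 10 hours 34 minutes.

the second, by 10 hours 34 minutes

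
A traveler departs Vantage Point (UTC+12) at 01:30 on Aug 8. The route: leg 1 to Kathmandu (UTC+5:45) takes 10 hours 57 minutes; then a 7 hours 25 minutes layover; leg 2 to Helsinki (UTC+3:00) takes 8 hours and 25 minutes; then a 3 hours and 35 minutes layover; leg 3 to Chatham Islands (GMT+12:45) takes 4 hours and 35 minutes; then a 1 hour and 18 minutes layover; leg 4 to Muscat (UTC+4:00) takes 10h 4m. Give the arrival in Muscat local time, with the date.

Convert departure to UTC: 01:30 − 12:00 = 13:30 UTC on Aug 7.
Add 10 hours and 57 minutes leg 1 → 00:27 UTC (Aug 8).
Add 7 hours and 25 minutes layover in Kathmandu → 07:52 UTC.
Add 8 hours 25 minutes leg 2 → 16:17 UTC.
Add 3 hours 35 minutes layover in Helsinki → 19:52 UTC.
Add 4 hours 35 minutes leg 3 → 00:27 UTC (Aug 9).
Add 1 hour and 18 minutes layover in Chatham Islands → 01:45 UTC.
Add 10 hours 4 minutes leg 4 → 11:49 UTC.
Muscat is UTC+4:00, so local arrival = 11:49 + 4:00 = 15:49 on Aug 9.

15:49 on August 9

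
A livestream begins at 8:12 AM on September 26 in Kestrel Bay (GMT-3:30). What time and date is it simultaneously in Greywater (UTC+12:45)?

In UTC: 8:12 AM + 3:30 = 11:42 AM on Sep 26.
Greywater is UTC+12:45: 11:42 AM + 12:45 = 12:27 AM on Sep 27.

12:27 AM on Sep 27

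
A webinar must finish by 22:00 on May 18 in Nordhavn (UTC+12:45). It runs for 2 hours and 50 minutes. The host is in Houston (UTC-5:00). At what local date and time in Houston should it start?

01:25 on May 18

Target end time in UTC: 22:00 − 12:45 = 09:15 on May 18.
Subtract 2 hours 50 minutes → start 06:25 UTC on May 18.
Houston is UTC−5:00: 06:25 − 5:00 = 01:25 on May 18.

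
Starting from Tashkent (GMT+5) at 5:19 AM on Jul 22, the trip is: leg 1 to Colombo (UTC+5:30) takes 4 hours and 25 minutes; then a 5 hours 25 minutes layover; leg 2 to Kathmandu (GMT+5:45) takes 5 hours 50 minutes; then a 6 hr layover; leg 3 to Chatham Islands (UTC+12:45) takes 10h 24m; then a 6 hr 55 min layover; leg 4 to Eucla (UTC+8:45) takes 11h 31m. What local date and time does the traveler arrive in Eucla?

11:34 AM on July 24

Convert departure to UTC: 5:19 AM − 5:00 = 12:19 AM UTC on Jul 22.
Add 4 hours 25 minutes leg 1 → 4:44 AM UTC.
Add 5 hours and 25 minutes layover in Colombo → 10:09 AM UTC.
Add 5 hours and 50 minutes leg 2 → 3:59 PM UTC.
Add 6 hours layover in Kathmandu → 9:59 PM UTC.
Add 10 hours and 24 minutes leg 3 → 8:23 AM UTC (Jul 23).
Add 6 hours 55 minutes layover in Chatham Islands → 3:18 PM UTC.
Add 11 hours and 31 minutes leg 4 → 2:49 AM UTC (Jul 24).
Eucla is UTC+8:45, so local arrival = 2:49 AM + 8:45 = 11:34 AM on Jul 24.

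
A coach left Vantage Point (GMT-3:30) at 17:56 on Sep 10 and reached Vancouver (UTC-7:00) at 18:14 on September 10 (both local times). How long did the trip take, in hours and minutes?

3 hours 48 minutes

Departure in UTC: 17:56 + 3:30 = 21:26 on Sep 10.
Arrival in UTC: 18:14 + 7:00 = 01:14 on Sep 11.
Elapsed = 01:14 − 21:26 (+1 day) = 3 hours 48 minutes.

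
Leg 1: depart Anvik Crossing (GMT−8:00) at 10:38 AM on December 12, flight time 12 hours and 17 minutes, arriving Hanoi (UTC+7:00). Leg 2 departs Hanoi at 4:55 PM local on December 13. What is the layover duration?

3 hours

Convert departure to UTC: 10:38 AM + 8:00 = 6:38 PM UTC on Dec 12.
Add 12 hours and 17 minutes flight time → 6:55 AM UTC (Dec 13).
Hanoi is UTC+7:00, so local arrival = 6:55 AM + 7:00 = 1:55 PM on Dec 13.
Layover = 4:55 PM − 1:55 PM = 3 hours.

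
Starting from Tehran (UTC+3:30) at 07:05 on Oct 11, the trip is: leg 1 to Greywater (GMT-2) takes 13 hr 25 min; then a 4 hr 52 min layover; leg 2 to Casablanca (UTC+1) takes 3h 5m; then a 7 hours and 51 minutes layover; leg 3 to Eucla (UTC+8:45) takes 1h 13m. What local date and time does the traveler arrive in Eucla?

18:46 on October 12

Convert departure to UTC: 07:05 − 3:30 = 03:35 UTC on Oct 11.
Add 13 hours 25 minutes leg 1 → 17:00 UTC.
Add 4 hours and 52 minutes layover in Greywater → 21:52 UTC.
Add 3 hours and 5 minutes leg 2 → 00:57 UTC (Oct 12).
Add 7 hours 51 minutes layover in Casablanca → 08:48 UTC.
Add 1 hour and 13 minutes leg 3 → 10:01 UTC.
Eucla is UTC+8:45, so local arrival = 10:01 + 8:45 = 18:46 on Oct 12.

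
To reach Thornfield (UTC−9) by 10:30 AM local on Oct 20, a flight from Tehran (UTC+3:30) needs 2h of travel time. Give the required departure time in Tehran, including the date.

9:00 PM on October 20

Target arrival in UTC: 10:30 AM + 9:00 = 7:30 PM on Oct 20.
Subtract 2 hours → departure 5:30 PM UTC on Oct 20.
Tehran is UTC+3:30: 5:30 PM + 3:30 = 9:00 PM on Oct 20.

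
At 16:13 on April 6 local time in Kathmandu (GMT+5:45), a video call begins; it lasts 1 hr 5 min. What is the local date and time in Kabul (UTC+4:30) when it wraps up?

Convert start to UTC: 16:13 − 5:45 = 10:28 UTC on Apr 6.
Add 1 hour 5 minutes duration → 11:33 UTC.
Kabul is UTC+4:30, so local end time = 11:33 + 4:30 = 16:03 on Apr 6.

16:03 on April 6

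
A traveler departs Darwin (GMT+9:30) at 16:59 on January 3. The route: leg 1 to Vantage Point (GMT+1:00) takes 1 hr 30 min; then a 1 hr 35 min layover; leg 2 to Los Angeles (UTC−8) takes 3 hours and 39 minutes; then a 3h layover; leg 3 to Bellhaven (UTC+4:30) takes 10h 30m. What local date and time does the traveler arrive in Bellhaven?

08:13 on January 4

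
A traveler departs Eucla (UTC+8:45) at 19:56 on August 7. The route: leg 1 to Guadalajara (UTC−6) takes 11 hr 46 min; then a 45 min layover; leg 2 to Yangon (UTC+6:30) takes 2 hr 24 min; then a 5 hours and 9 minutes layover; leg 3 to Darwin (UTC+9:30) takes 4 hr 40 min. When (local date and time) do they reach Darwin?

21:25 on August 8

Convert departure to UTC: 19:56 − 8:45 = 11:11 UTC on Aug 7.
Add 11 hours 46 minutes leg 1 → 22:57 UTC.
Add 45 minutes layover in Guadalajara → 23:42 UTC.
Add 2 hours 24 minutes leg 2 → 02:06 UTC (Aug 8).
Add 5 hours 9 minutes layover in Yangon → 07:15 UTC.
Add 4 hours 40 minutes leg 3 → 11:55 UTC.
Darwin is UTC+9:30, so local arrival = 11:55 + 9:30 = 21:25 on Aug 8.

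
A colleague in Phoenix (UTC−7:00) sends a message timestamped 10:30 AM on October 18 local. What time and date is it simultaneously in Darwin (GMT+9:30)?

Darwin is 16:30 ahead of Phoenix.
Shift by the zone difference: 10:30 AM + 16:30 = 3:00 AM on Oct 19 in Darwin.

3:00 AM on October 19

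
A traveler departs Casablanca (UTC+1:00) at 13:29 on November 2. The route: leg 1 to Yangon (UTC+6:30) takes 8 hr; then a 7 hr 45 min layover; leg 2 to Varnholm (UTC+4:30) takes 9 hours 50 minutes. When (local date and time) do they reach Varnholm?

18:34 on November 3

Convert departure to UTC: 13:29 − 1:00 = 12:29 UTC on Nov 2.
Add 8 hours leg 1 → 20:29 UTC.
Add 7 hours and 45 minutes layover in Yangon → 04:14 UTC (Nov 3).
Add 9 hours 50 minutes leg 2 → 14:04 UTC.
Varnholm is UTC+4:30, so local arrival = 14:04 + 4:30 = 18:34 on Nov 3.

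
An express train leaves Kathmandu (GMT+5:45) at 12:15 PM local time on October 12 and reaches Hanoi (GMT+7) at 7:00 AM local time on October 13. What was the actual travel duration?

17 hours 30 minutes

Departure in UTC: 12:15 PM − 5:45 = 6:30 AM on Oct 12.
Arrival in UTC: 7:00 AM − 7:00 = 12:00 AM on Oct 13.
Elapsed = 12:00 AM − 6:30 AM (+1 day) = 17 hours 30 minutes.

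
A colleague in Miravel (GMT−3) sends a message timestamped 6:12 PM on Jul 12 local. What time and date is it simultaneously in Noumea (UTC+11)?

8:12 AM on July 13

In UTC: 6:12 PM + 3:00 = 9:12 PM on Jul 12.
Noumea is UTC+11:00: 9:12 PM + 11:00 = 8:12 AM on Jul 13.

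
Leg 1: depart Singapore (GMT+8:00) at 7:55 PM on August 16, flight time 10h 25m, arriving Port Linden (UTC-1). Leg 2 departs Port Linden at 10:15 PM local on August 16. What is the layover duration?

55 minutes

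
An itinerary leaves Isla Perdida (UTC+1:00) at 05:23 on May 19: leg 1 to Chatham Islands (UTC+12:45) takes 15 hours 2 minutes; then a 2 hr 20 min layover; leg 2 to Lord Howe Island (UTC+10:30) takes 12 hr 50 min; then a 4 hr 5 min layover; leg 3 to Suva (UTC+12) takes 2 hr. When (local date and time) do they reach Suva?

04:40 on May 21

Convert departure to UTC: 05:23 − 1:00 = 04:23 UTC on May 19.
Add 15 hours and 2 minutes leg 1 → 19:25 UTC.
Add 2 hours and 20 minutes layover in Chatham Islands → 21:45 UTC.
Add 12 hours and 50 minutes leg 2 → 10:35 UTC (May 20).
Add 4 hours and 5 minutes layover in Lord Howe Island → 14:40 UTC.
Add 2 hours leg 3 → 16:40 UTC.
Suva is UTC+12:00, so local arrival = 16:40 + 12:00 = 04:40 on May 21.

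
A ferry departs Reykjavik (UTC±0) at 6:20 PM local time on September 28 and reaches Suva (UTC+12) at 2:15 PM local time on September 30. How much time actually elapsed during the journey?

31 hours 55 minutes

Departure is already UTC: 6:20 PM on Sep 28.
Arrival in UTC: 2:15 PM − 12:00 = 2:15 AM on Sep 30.
Elapsed = 2:15 AM − 6:20 PM (+2 days) = 31 hours 55 minutes.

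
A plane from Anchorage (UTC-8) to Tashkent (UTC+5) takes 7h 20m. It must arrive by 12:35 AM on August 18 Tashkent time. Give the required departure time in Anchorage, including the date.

Target arrival in UTC: 12:35 AM − 5:00 = 7:35 PM on Aug 17.
Subtract 7 hours 20 minutes → departure 12:15 PM UTC on Aug 17.
Anchorage is UTC−8:00: 12:15 PM − 8:00 = 4:15 AM on Aug 17.

4:15 AM on August 17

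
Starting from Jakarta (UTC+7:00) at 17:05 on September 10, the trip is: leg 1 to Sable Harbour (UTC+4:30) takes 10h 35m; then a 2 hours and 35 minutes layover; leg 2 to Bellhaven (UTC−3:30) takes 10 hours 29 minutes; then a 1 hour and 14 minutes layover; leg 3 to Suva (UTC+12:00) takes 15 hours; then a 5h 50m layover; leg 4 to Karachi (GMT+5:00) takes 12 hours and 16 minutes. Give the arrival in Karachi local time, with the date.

01:04 on Sep 13

Convert departure to UTC: 17:05 − 7:00 = 10:05 UTC on Sep 10.
Add 10 hours and 35 minutes leg 1 → 20:40 UTC.
Add 2 hours 35 minutes layover in Sable Harbour → 23:15 UTC.
Add 10 hours and 29 minutes leg 2 → 09:44 UTC (Sep 11).
Add 1 hour and 14 minutes layover in Bellhaven → 10:58 UTC.
Add 15 hours leg 3 → 01:58 UTC (Sep 12).
Add 5 hours 50 minutes layover in Suva → 07:48 UTC.
Add 12 hours and 16 minutes leg 4 → 20:04 UTC.
Karachi is UTC+5:00, so local arrival = 20:04 + 5:00 = 01:04 on Sep 13.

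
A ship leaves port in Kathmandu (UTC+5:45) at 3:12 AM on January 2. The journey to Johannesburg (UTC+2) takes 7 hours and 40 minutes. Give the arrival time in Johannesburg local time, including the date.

7:07 AM on Jan 2

Convert departure to UTC: 3:12 AM − 5:45 = 9:27 PM UTC on Jan 1.
Add 7 hours and 40 minutes travel time → 5:07 AM UTC (Jan 2).
Johannesburg is UTC+2:00, so local arrival = 5:07 AM + 2:00 = 7:07 AM on Jan 2.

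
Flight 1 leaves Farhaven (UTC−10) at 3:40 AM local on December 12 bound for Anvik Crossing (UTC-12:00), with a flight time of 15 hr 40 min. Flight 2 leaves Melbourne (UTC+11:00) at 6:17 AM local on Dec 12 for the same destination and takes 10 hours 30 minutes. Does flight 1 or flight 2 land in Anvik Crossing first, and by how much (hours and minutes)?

the second, by 23 hours 33 minutes

Flight 1 in UTC: 3:40 AM + 10:00 = 1:40 PM on Dec 12.
+15 hours and 40 minutes → arrive 5:20 AM UTC on Dec 13.
Flight 2 in UTC: 6:17 AM − 11:00 = 7:17 PM on Dec 11.
+10 hours 30 minutes → arrive 5:47 AM UTC on Dec 12.
Flight 2 lands earlier by 23 hours 33 minutes.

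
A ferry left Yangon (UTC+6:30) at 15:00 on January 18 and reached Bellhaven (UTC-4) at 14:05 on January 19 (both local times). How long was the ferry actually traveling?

33 hours 35 minutes

Departure in UTC: 15:00 − 6:30 = 08:30 on Jan 18.
Arrival in UTC: 14:05 + 4:00 = 18:05 on Jan 19.
Elapsed = 18:05 − 08:30 (+1 day) = 33 hours 35 minutes.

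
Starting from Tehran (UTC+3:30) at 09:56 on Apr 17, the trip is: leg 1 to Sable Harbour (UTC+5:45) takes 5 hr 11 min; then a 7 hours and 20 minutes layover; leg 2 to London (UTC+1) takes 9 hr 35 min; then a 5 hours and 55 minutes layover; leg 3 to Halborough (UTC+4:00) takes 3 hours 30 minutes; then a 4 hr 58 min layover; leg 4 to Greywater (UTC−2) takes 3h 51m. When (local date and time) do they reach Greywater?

20:46 on Apr 18

Convert departure to UTC: 09:56 − 3:30 = 06:26 UTC on Apr 17.
Add 5 hours and 11 minutes leg 1 → 11:37 UTC.
Add 7 hours 20 minutes layover in Sable Harbour → 18:57 UTC.
Add 9 hours 35 minutes leg 2 → 04:32 UTC (Apr 18).
Add 5 hours 55 minutes layover in London → 10:27 UTC.
Add 3 hours and 30 minutes leg 3 → 13:57 UTC.
Add 4 hours and 58 minutes layover in Halborough → 18:55 UTC.
Add 3 hours 51 minutes leg 4 → 22:46 UTC.
Greywater is UTC−2:00, so local arrival = 22:46 − 2:00 = 20:46 on Apr 18.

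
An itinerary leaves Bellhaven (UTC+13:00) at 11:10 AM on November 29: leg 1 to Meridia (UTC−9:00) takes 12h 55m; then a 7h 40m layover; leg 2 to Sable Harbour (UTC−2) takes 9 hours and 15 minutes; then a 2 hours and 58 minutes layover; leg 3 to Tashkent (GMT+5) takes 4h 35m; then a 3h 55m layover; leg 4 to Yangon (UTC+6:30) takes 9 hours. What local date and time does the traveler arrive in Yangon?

Convert departure to UTC: 11:10 AM − 13:00 = 10:10 PM UTC on Nov 28.
Add 12 hours 55 minutes leg 1 → 11:05 AM UTC (Nov 29).
Add 7 hours 40 minutes layover in Meridia → 6:45 PM UTC.
Add 9 hours 15 minutes leg 2 → 4:00 AM UTC (Nov 30).
Add 2 hours and 58 minutes layover in Sable Harbour → 6:58 AM UTC.
Add 4 hours and 35 minutes leg 3 → 11:33 AM UTC.
Add 3 hours and 55 minutes layover in Tashkent → 3:28 PM UTC.
Add 9 hours leg 4 → 12:28 AM UTC (Dec 1).
Yangon is UTC+6:30, so local arrival = 12:28 AM + 6:30 = 6:58 AM on Dec 1.

6:58 AM on December 1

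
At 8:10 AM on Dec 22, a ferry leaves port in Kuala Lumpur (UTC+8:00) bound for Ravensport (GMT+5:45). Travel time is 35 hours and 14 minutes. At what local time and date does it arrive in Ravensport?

Convert departure to UTC: 8:10 AM − 8:00 = 12:10 AM UTC on Dec 22.
Add 35 hours and 14 minutes travel time → 11:24 AM UTC (Dec 23).
Ravensport is UTC+5:45, so local arrival = 11:24 AM + 5:45 = 5:09 PM on Dec 23.

5:09 PM on December 23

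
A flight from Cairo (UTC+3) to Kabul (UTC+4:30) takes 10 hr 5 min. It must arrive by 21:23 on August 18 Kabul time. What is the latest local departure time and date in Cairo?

Target arrival in UTC: 21:23 − 4:30 = 16:53 on Aug 18.
Subtract 10 hours 5 minutes → departure 06:48 UTC on Aug 18.
Cairo is UTC+3:00: 06:48 + 3:00 = 09:48 on Aug 18.

09:48 on August 18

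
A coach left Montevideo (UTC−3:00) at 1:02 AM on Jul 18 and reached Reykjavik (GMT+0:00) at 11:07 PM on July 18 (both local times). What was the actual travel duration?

Departure in UTC: 1:02 AM + 3:00 = 4:02 AM on Jul 18.
Arrival is already UTC: 11:07 PM on Jul 18.
Elapsed = 11:07 PM − 4:02 AM = 19 hours 5 minutes.

19 hours 5 minutes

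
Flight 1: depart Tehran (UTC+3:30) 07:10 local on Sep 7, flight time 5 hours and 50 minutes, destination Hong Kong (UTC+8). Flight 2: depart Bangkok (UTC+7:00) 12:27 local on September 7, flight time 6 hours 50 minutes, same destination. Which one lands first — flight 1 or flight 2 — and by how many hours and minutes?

Flight 1 in UTC: 07:10 − 3:30 = 03:40 on Sep 7.
+5 hours and 50 minutes → arrive 09:30 UTC on Sep 7.
Flight 2 in UTC: 12:27 − 7:00 = 05:27 on Sep 7.
+6 hours 50 minutes → arrive 12:17 UTC on Sep 7.
Flight 1 lands earlier by 2 hours 47 minutes.

the first, by 2 hours 47 minutes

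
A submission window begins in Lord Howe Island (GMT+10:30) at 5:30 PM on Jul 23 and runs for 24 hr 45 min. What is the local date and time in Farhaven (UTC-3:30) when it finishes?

4:15 AM on Jul 24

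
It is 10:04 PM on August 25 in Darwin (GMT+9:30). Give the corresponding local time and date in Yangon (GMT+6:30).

Yangon is 3:00 behind Darwin.
Shift by the zone difference: 10:04 PM − 3:00 = 7:04 PM on Aug 25 in Yangon.

7:04 PM on Aug 25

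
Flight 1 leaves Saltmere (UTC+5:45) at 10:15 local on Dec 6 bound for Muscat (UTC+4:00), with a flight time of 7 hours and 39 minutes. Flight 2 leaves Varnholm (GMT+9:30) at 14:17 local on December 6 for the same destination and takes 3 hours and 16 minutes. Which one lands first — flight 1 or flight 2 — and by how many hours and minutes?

Flight 1 in UTC: 10:15 − 5:45 = 04:30 on Dec 6.
+7 hours and 39 minutes → arrive 12:09 UTC on Dec 6.
Flight 2 in UTC: 14:17 − 9:30 = 04:47 on Dec 6.
+3 hours and 16 minutes → arrive 08:03 UTC on Dec 6.
Flight 2 lands earlier by 4 hours 6 minutes.

the second, by 4 hours 6 minutes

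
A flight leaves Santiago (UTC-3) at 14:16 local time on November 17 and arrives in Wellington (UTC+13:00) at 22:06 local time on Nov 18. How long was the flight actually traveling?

15 hours 50 minutes

Departure in UTC: 14:16 + 3:00 = 17:16 on Nov 17.
Arrival in UTC: 22:06 − 13:00 = 09:06 on Nov 18.
Elapsed = 09:06 − 17:16 (+1 day) = 15 hours 50 minutes.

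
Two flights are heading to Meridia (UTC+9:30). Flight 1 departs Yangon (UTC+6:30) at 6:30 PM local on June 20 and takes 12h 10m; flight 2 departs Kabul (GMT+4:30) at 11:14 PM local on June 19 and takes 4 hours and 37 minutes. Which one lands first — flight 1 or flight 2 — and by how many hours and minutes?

Flight 1 in UTC: 6:30 PM − 6:30 = 12:00 PM on Jun 20.
+12 hours and 10 minutes → arrive 12:10 AM UTC on Jun 21.
Flight 2 in UTC: 11:14 PM − 4:30 = 6:44 PM on Jun 19.
+4 hours 37 minutes → arrive 11:21 PM UTC on Jun 19.
Flight 2 lands earlier by 24 hours 49 minutes.

the second, by 24 hours 49 minutes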